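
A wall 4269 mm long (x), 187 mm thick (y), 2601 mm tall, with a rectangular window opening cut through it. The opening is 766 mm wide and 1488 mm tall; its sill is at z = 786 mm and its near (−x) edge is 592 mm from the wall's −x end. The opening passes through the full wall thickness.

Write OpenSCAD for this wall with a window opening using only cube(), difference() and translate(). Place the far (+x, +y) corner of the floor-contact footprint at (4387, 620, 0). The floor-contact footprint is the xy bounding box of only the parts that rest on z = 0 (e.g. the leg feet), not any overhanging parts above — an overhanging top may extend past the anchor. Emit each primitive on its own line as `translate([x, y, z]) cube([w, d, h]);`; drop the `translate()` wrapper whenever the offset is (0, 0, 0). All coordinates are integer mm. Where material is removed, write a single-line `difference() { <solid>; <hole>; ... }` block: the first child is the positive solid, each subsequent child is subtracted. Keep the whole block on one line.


difference() { translate([118, 433, 0]) cube([4269, 187, 2601]); translate([710, 433, 786]) cube([766, 187, 1488]); }


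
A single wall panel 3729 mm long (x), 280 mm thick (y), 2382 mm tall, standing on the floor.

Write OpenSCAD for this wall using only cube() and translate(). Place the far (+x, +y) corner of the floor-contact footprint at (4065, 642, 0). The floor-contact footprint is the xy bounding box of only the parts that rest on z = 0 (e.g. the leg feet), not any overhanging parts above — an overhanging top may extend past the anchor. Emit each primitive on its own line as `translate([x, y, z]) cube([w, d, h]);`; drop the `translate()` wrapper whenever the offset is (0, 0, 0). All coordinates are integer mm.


translate([336, 362, 0]) cube([3729, 280, 2382]);


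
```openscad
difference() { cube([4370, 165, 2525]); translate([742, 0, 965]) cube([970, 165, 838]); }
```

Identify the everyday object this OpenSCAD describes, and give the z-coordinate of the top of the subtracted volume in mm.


A wall with a window opening. The window head height is 1803 mm.

A wall with a rectangular opening subtracted — a window. Sill at z = 965, opening 838 mm tall, so the head is at 965 + 838 = 1803 mm.


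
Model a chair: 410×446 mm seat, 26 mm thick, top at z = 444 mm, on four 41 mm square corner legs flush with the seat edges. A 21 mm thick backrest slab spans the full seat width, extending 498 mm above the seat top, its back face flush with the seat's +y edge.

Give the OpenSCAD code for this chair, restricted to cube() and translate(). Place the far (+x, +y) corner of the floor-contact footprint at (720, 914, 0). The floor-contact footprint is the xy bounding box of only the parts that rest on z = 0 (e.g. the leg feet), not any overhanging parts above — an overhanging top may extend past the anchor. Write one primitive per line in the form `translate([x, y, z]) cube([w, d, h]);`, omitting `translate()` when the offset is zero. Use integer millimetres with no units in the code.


translate([310, 468, 418]) cube([410, 446, 26]);
translate([310, 468, 0]) cube([41, 41, 418]);
translate([679, 468, 0]) cube([41, 41, 418]);
translate([310, 873, 0]) cube([41, 41, 418]);
translate([679, 873, 0]) cube([41, 41, 418]);
translate([310, 893, 444]) cube([410, 21, 498]);


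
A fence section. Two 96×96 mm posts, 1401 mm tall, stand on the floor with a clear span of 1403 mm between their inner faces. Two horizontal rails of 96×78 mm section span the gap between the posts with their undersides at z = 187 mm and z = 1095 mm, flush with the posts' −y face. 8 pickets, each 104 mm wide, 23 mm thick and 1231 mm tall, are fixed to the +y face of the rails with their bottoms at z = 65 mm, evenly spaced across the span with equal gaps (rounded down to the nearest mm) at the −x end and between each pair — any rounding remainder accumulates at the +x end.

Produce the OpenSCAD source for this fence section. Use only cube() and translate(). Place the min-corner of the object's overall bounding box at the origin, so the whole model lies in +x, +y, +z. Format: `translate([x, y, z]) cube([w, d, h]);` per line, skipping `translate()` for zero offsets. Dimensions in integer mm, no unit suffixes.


cube([96, 96, 1401]);
translate([1499, 0, 0]) cube([96, 96, 1401]);
translate([96, 0, 187]) cube([1403, 96, 78]);
translate([96, 0, 1095]) cube([1403, 96, 78]);
translate([159, 96, 65]) cube([104, 23, 1231]);
translate([326, 96, 65]) cube([104, 23, 1231]);
translate([493, 96, 65]) cube([104, 23, 1231]);
translate([660, 96, 65]) cube([104, 23, 1231]);
translate([827, 96, 65]) cube([104, 23, 1231]);
translate([994, 96, 65]) cube([104, 23, 1231]);
translate([1161, 96, 65]) cube([104, 23, 1231]);
translate([1328, 96, 65]) cube([104, 23, 1231]);


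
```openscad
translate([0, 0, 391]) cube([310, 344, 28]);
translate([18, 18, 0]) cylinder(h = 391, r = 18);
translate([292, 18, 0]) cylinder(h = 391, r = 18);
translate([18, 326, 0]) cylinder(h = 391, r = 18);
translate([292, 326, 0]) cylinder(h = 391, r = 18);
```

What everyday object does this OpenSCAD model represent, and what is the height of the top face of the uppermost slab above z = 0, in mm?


A stool. The seat height is 419 mm.

A 310×344×28 slab at z = 391 on four corner cylinders — a stool. The seat top is 391 + 28 = 419 mm.


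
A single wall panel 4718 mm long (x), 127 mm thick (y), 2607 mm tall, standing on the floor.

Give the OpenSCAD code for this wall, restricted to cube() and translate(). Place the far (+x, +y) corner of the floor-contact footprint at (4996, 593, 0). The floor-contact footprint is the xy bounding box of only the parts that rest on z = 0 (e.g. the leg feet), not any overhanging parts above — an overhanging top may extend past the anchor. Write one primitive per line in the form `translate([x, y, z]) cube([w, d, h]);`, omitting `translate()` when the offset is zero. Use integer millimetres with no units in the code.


translate([278, 466, 0]) cube([4718, 127, 2607]);


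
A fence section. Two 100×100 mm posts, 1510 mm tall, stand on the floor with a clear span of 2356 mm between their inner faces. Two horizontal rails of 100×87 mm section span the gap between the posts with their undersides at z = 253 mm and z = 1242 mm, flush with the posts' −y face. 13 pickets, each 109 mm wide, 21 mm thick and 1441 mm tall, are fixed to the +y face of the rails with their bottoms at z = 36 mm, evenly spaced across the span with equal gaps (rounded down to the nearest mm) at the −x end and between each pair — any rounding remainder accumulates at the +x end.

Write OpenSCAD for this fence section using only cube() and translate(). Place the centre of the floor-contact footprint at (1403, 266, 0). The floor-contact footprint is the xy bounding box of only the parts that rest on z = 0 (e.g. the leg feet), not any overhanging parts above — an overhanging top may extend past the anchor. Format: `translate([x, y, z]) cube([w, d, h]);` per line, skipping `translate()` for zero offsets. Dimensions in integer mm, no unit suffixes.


translate([125, 216, 0]) cube([100, 100, 1510]);
translate([2581, 216, 0]) cube([100, 100, 1510]);
translate([225, 216, 253]) cube([2356, 100, 87]);
translate([225, 216, 1242]) cube([2356, 100, 87]);
translate([292, 316, 36]) cube([109, 21, 1441]);
translate([468, 316, 36]) cube([109, 21, 1441]);
translate([644, 316, 36]) cube([109, 21, 1441]);
translate([820, 316, 36]) cube([109, 21, 1441]);
translate([996, 316, 36]) cube([109, 21, 1441]);
translate([1172, 316, 36]) cube([109, 21, 1441]);
translate([1348, 316, 36]) cube([109, 21, 1441]);
translate([1524, 316, 36]) cube([109, 21, 1441]);
translate([1700, 316, 36]) cube([109, 21, 1441]);
translate([1876, 316, 36]) cube([109, 21, 1441]);
translate([2052, 316, 36]) cube([109, 21, 1441]);
translate([2228, 316, 36]) cube([109, 21, 1441]);
translate([2404, 316, 36]) cube([109, 21, 1441]);


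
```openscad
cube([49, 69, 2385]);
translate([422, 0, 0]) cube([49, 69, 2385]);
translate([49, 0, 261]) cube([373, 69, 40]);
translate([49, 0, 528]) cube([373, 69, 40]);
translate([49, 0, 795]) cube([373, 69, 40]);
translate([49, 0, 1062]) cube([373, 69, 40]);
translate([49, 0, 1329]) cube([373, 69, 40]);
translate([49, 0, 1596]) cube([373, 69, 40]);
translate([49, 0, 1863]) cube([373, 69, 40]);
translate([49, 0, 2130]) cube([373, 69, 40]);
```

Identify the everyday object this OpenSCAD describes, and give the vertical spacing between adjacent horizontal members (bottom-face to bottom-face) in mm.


A ladder. The rung spacing is 267 mm.

Two tall 49×69 posts with 8 short bars between them — a ladder. Adjacent rungs sit at z = 261 and z = 528, so the spacing is 528 − 261 = 267 mm.


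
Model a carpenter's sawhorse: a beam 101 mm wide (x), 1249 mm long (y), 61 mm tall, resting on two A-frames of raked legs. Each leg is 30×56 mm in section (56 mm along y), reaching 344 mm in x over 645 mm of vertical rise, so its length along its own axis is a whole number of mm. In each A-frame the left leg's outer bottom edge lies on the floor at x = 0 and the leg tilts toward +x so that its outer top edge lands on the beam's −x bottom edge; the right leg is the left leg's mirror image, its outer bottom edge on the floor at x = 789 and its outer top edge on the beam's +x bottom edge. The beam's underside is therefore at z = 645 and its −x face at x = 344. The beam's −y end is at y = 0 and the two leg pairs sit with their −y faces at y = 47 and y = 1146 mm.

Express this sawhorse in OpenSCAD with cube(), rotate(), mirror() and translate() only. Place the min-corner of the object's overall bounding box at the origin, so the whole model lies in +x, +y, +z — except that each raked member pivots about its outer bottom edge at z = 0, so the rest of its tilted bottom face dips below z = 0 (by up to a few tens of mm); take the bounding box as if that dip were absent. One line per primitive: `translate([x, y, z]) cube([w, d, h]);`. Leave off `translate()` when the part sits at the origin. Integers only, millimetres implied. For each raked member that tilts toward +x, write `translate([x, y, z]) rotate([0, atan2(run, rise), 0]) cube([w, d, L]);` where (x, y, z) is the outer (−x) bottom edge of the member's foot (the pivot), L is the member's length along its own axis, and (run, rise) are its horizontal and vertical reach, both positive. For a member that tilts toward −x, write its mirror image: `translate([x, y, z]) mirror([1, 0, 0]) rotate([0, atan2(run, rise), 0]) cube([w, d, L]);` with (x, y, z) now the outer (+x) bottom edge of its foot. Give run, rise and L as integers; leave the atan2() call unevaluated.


translate([344, 0, 645]) cube([101, 1249, 61]);
translate([0, 47, 0]) rotate([0, atan2(344, 645), 0]) cube([30, 56, 731]);
translate([789, 47, 0]) mirror([1, 0, 0]) rotate([0, atan2(344, 645), 0]) cube([30, 56, 731]);
translate([0, 1146, 0]) rotate([0, atan2(344, 645), 0]) cube([30, 56, 731]);
translate([789, 1146, 0]) mirror([1, 0, 0]) rotate([0, atan2(344, 645), 0]) cube([30, 56, 731]);


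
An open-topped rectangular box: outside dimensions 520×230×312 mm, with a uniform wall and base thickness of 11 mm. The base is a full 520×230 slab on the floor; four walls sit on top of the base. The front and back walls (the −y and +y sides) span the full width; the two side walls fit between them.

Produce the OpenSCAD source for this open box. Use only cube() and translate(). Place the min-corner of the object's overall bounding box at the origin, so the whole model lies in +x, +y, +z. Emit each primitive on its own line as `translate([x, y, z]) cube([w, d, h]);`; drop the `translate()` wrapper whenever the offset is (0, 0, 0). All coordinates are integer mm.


cube([520, 230, 11]);
translate([0, 0, 11]) cube([520, 11, 301]);
translate([0, 219, 11]) cube([520, 11, 301]);
translate([0, 11, 11]) cube([11, 208, 301]);
translate([509, 11, 11]) cube([11, 208, 301]);


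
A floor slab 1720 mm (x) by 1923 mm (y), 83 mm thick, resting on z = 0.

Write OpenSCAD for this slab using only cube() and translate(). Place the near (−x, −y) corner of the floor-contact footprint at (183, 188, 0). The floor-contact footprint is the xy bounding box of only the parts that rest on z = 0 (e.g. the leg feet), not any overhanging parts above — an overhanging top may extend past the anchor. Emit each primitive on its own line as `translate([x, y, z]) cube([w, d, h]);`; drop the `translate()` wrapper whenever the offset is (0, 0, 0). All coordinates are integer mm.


translate([183, 188, 0]) cube([1720, 1923, 83]);


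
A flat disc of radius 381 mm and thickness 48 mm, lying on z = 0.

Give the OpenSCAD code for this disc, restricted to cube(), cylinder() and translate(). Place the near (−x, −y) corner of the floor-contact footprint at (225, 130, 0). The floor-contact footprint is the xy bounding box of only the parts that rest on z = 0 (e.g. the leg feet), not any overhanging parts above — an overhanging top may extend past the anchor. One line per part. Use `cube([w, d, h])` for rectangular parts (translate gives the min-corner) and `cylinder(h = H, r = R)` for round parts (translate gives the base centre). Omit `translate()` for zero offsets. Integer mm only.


translate([606, 511, 0]) cylinder(h = 48, r = 381);


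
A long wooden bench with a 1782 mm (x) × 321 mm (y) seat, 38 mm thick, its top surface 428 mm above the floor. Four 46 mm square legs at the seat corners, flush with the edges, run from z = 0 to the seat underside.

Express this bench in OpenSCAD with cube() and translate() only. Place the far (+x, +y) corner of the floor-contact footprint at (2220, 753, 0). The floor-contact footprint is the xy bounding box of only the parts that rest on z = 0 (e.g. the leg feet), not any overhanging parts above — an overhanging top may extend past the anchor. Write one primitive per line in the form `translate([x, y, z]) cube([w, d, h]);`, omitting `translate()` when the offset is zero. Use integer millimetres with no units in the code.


// leg_h = 428 − 38 = 390
translate([438, 432, 390]) cube([1782, 321, 38]);
translate([438, 432, 0]) cube([46, 46, 390]);
translate([438, 707, 0]) cube([46, 46, 390]);
translate([2174, 432, 0]) cube([46, 46, 390]);
translate([2174, 707, 0]) cube([46, 46, 390]);


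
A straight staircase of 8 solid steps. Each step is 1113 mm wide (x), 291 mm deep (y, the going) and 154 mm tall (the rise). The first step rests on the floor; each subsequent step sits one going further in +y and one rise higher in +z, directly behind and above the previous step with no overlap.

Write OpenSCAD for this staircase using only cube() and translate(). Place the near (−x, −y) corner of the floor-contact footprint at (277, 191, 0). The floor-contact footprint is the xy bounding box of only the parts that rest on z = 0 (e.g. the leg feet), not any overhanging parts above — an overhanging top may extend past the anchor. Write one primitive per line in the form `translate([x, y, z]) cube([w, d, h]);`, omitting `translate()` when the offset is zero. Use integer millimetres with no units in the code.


translate([277, 191, 0]) cube([1113, 291, 154]);
translate([277, 482, 154]) cube([1113, 291, 154]);
translate([277, 773, 308]) cube([1113, 291, 154]);
translate([277, 1064, 462]) cube([1113, 291, 154]);
translate([277, 1355, 616]) cube([1113, 291, 154]);
translate([277, 1646, 770]) cube([1113, 291, 154]);
translate([277, 1937, 924]) cube([1113, 291, 154]);
translate([277, 2228, 1078]) cube([1113, 291, 154]);


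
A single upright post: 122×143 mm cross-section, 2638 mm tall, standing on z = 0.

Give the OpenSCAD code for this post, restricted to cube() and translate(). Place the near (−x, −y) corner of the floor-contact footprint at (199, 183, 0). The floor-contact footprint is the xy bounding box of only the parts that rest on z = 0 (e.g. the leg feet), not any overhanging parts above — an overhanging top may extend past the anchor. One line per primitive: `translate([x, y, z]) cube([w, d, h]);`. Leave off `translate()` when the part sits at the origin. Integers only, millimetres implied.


translate([199, 183, 0]) cube([122, 143, 2638]);


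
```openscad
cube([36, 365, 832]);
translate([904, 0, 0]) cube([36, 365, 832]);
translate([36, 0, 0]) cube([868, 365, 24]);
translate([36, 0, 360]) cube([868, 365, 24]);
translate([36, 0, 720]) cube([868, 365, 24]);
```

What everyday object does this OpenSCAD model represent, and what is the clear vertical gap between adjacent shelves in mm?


A bookshelf. The clear shelf gap is 336 mm.

Two tall side panels with 3 horizontal boards between them — a bookshelf. The first two shelf undersides are at z = 0 and z = 360; with shelf thickness 24, the clear gap is 360 − 0 − 24 = 336 mm.


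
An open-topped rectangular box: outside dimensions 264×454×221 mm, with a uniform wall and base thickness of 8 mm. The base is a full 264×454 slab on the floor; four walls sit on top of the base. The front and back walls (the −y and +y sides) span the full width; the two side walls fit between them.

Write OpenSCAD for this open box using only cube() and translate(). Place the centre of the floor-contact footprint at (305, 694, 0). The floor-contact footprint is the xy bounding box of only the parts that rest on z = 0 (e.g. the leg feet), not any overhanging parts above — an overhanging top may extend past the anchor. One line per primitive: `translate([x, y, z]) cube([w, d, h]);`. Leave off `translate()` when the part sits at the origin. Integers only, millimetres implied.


translate([173, 467, 0]) cube([264, 454, 8]);
translate([173, 467, 8]) cube([264, 8, 213]);
translate([173, 913, 8]) cube([264, 8, 213]);
translate([173, 475, 8]) cube([8, 438, 213]);
translate([429, 475, 8]) cube([8, 438, 213]);


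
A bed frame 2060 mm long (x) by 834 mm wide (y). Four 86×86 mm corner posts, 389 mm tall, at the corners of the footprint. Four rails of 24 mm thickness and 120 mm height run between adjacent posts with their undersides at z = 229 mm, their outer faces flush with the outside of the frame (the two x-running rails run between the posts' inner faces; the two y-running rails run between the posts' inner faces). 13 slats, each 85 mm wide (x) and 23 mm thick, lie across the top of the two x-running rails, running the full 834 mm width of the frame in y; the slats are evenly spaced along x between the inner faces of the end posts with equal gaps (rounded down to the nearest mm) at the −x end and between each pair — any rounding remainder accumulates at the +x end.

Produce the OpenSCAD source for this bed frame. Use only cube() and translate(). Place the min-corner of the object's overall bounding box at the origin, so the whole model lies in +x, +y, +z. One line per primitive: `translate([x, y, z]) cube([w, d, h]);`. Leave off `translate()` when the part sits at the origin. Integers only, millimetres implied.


cube([86, 86, 389]);
translate([0, 748, 0]) cube([86, 86, 389]);
translate([1974, 0, 0]) cube([86, 86, 389]);
translate([1974, 748, 0]) cube([86, 86, 389]);
translate([86, 0, 229]) cube([1888, 24, 120]);
translate([86, 810, 229]) cube([1888, 24, 120]);
translate([0, 86, 229]) cube([24, 662, 120]);
translate([2036, 86, 229]) cube([24, 662, 120]);
translate([141, 0, 349]) cube([85, 834, 23]);
translate([281, 0, 349]) cube([85, 834, 23]);
translate([421, 0, 349]) cube([85, 834, 23]);
translate([561, 0, 349]) cube([85, 834, 23]);
translate([701, 0, 349]) cube([85, 834, 23]);
translate([841, 0, 349]) cube([85, 834, 23]);
translate([981, 0, 349]) cube([85, 834, 23]);
translate([1121, 0, 349]) cube([85, 834, 23]);
translate([1261, 0, 349]) cube([85, 834, 23]);
translate([1401, 0, 349]) cube([85, 834, 23]);
translate([1541, 0, 349]) cube([85, 834, 23]);
translate([1681, 0, 349]) cube([85, 834, 23]);
translate([1821, 0, 349]) cube([85, 834, 23]);


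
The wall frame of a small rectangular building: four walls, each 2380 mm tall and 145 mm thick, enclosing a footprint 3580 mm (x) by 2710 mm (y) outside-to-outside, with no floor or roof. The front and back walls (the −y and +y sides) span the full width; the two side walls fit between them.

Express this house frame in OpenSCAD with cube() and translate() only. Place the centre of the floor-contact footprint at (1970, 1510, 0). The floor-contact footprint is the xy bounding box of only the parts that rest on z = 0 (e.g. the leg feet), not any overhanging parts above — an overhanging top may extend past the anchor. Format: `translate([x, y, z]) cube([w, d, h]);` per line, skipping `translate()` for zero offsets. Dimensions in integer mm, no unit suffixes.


translate([180, 155, 0]) cube([3580, 145, 2380]);
translate([180, 2720, 0]) cube([3580, 145, 2380]);
translate([180, 300, 0]) cube([145, 2420, 2380]);
translate([3615, 300, 0]) cube([145, 2420, 2380]);


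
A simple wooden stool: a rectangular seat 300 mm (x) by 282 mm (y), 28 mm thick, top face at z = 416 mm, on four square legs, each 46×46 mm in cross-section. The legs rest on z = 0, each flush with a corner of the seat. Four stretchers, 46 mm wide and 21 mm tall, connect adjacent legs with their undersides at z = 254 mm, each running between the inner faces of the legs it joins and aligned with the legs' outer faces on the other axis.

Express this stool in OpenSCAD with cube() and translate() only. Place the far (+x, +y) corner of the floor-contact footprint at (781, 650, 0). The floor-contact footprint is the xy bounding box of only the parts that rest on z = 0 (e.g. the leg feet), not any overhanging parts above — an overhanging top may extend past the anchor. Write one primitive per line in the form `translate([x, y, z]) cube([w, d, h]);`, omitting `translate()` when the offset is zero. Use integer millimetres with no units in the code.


translate([481, 368, 388]) cube([300, 282, 28]);
translate([481, 368, 0]) cube([46, 46, 388]);
translate([735, 368, 0]) cube([46, 46, 388]);
translate([481, 604, 0]) cube([46, 46, 388]);
translate([735, 604, 0]) cube([46, 46, 388]);
translate([527, 368, 254]) cube([208, 46, 21]);
translate([527, 604, 254]) cube([208, 46, 21]);
translate([481, 414, 254]) cube([46, 190, 21]);
translate([735, 414, 254]) cube([46, 190, 21]);


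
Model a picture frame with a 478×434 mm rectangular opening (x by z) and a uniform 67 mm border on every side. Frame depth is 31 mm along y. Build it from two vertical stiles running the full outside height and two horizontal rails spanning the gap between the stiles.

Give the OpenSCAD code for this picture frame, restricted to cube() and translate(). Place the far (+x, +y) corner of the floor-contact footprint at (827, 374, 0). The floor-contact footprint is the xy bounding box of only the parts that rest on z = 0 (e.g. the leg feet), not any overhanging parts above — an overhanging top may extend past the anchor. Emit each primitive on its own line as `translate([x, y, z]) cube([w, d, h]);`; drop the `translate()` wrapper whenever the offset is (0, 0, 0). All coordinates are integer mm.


translate([215, 343, 0]) cube([67, 31, 568]);
translate([760, 343, 0]) cube([67, 31, 568]);
translate([282, 343, 0]) cube([478, 31, 67]);
translate([282, 343, 501]) cube([478, 31, 67]);


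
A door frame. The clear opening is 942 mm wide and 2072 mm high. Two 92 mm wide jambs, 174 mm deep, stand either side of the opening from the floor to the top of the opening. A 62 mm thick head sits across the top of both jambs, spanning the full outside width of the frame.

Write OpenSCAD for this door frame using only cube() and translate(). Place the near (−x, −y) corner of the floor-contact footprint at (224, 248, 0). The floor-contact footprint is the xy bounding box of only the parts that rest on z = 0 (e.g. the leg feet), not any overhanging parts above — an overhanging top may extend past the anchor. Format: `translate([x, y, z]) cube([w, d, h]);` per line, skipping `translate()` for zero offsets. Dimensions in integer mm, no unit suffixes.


translate([224, 248, 0]) cube([92, 174, 2072]);
translate([1258, 248, 0]) cube([92, 174, 2072]);
translate([224, 248, 2072]) cube([1126, 174, 62]);


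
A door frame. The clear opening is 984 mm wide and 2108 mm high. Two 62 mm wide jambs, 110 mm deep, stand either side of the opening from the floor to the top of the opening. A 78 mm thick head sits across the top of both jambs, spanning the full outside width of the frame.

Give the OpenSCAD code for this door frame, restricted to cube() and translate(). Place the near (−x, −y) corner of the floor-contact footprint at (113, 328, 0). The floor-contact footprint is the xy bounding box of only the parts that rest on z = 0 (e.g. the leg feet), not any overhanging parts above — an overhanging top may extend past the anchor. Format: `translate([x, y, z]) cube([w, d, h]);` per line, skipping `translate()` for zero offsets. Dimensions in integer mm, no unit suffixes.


translate([113, 328, 0]) cube([62, 110, 2108]);
translate([1159, 328, 0]) cube([62, 110, 2108]);
translate([113, 328, 2108]) cube([1108, 110, 78]);


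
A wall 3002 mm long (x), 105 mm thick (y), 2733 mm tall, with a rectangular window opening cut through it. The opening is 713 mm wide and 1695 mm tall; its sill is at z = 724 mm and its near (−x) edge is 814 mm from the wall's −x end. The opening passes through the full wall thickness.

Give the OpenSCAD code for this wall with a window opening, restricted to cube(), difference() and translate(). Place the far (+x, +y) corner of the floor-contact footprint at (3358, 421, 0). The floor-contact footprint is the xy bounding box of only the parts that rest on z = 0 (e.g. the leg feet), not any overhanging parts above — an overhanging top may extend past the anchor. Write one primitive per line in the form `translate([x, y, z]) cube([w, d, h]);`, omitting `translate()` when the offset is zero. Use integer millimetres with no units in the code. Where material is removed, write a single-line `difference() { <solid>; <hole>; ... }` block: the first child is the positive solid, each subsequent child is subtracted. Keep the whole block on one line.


difference() { translate([356, 316, 0]) cube([3002, 105, 2733]); translate([1170, 316, 724]) cube([713, 105, 1695]); }


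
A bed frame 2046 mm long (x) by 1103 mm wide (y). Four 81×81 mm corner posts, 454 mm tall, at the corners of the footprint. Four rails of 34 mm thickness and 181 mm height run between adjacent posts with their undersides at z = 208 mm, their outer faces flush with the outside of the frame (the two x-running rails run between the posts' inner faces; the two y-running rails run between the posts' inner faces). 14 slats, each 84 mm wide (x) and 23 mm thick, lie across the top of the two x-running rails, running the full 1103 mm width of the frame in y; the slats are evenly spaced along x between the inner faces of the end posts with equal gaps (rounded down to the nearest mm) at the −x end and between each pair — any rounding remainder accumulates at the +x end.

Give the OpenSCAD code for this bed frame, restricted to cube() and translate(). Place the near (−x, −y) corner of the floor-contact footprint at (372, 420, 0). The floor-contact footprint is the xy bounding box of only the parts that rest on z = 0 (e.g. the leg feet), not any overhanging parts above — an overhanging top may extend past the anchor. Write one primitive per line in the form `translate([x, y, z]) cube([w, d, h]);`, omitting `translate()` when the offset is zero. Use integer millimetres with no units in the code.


translate([372, 420, 0]) cube([81, 81, 454]);
translate([372, 1442, 0]) cube([81, 81, 454]);
translate([2337, 420, 0]) cube([81, 81, 454]);
translate([2337, 1442, 0]) cube([81, 81, 454]);
translate([453, 420, 208]) cube([1884, 34, 181]);
translate([453, 1489, 208]) cube([1884, 34, 181]);
translate([372, 501, 208]) cube([34, 941, 181]);
translate([2384, 501, 208]) cube([34, 941, 181]);
translate([500, 420, 389]) cube([84, 1103, 23]);
translate([631, 420, 389]) cube([84, 1103, 23]);
translate([762, 420, 389]) cube([84, 1103, 23]);
translate([893, 420, 389]) cube([84, 1103, 23]);
translate([1024, 420, 389]) cube([84, 1103, 23]);
translate([1155, 420, 389]) cube([84, 1103, 23]);
translate([1286, 420, 389]) cube([84, 1103, 23]);
translate([1417, 420, 389]) cube([84, 1103, 23]);
translate([1548, 420, 389]) cube([84, 1103, 23]);
translate([1679, 420, 389]) cube([84, 1103, 23]);
translate([1810, 420, 389]) cube([84, 1103, 23]);
translate([1941, 420, 389]) cube([84, 1103, 23]);
translate([2072, 420, 389]) cube([84, 1103, 23]);
translate([2203, 420, 389]) cube([84, 1103, 23]);


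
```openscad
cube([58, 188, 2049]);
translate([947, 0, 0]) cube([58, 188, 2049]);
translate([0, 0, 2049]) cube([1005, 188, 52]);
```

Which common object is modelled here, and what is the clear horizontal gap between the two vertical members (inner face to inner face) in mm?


A door frame. The clear opening width is 889 mm.

Two 2049 mm tall posts with a header on top — a door frame. The left jamb is 58 mm wide at x = 0; the right jamb starts at x = 947. The clear opening is 947 − 58 = 889 mm.


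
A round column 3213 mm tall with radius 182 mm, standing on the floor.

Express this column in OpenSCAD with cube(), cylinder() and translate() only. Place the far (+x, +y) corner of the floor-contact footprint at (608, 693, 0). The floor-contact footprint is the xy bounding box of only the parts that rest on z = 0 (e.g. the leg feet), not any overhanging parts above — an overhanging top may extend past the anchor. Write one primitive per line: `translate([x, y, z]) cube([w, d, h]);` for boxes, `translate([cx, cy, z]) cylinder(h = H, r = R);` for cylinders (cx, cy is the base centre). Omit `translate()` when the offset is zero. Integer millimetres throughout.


translate([426, 511, 0]) cylinder(h = 3213, r = 182);


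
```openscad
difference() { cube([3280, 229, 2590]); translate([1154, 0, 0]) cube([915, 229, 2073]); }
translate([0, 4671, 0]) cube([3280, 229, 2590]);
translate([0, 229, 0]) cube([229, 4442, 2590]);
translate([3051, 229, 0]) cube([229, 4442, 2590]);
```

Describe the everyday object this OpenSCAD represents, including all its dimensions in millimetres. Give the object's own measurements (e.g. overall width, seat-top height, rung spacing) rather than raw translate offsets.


A single room: four walls, each 2590 mm tall and 229 mm thick, enclosing an outside footprint 3280×4900 mm (x × y), no floor or roof. The front and back walls (−y and +y sides) run the full x-width; the side walls fit between their inner faces. A door opening 915 mm wide and 2073 mm tall is cut through the front wall from the floor up, its −x edge 1154 mm from the wall's −x end.


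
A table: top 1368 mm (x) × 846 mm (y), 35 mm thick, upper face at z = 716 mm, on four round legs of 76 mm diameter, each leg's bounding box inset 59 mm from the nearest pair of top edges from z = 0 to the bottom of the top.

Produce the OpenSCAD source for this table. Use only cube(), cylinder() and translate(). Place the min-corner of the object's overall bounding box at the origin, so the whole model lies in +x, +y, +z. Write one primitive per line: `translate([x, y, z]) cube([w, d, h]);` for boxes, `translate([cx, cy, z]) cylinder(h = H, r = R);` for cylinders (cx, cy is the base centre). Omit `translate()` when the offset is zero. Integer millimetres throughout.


// leg_h = 716 - 35 = 681
translate([0, 0, 681]) cube([1368, 846, 35]);
translate([97, 97, 0]) cylinder(h = 681, r = 38);
translate([1271, 97, 0]) cylinder(h = 681, r = 38);
translate([97, 749, 0]) cylinder(h = 681, r = 38);
translate([1271, 749, 0]) cylinder(h = 681, r = 38);


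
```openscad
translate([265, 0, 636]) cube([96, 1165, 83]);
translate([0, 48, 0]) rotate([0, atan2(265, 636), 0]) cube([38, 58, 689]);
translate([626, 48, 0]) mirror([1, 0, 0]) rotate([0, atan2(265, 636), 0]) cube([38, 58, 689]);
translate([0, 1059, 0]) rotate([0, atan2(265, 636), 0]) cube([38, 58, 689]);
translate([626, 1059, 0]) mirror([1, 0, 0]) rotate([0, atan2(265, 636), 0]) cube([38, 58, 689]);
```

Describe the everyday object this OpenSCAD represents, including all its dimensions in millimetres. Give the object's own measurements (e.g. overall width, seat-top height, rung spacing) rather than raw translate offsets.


A sawhorse. A 96×1165×83 mm beam (x, y, z) sits on two A-frame leg pairs. Each pair is two raked legs of 38×58 mm section (58 mm along y) splaying symmetrically in x. Each leg rises 636 mm vertically over 265 mm of horizontal reach and is 689 mm long along its own axis. Every leg's outer bottom edge rests on the floor and its outer top edge meets a bottom edge of the beam — the left legs (tilting toward +x) meet the beam's −x bottom edge, the right legs (their mirror images, tilting toward −x) meet its +x bottom edge — so the leg tops tuck under the beam, the beam's underside is 636 mm above the floor, and the feet are 626 mm apart outside-to-outside with the beam centred between them. The two leg pairs are set in 48 mm from either end of the beam.


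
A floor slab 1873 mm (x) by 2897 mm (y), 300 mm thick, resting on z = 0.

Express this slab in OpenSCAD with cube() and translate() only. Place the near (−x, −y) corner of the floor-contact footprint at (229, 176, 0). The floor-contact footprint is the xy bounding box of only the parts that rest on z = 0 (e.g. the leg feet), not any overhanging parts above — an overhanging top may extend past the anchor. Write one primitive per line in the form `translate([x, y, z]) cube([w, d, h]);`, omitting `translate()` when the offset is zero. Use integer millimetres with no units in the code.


translate([229, 176, 0]) cube([1873, 2897, 300]);


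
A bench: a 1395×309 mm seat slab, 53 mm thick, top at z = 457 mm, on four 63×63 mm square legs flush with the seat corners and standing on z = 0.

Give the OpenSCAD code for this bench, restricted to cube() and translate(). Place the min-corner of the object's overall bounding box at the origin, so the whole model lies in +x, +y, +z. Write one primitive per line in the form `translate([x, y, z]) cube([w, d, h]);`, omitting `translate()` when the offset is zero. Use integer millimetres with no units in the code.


// leg_h = 457 − 53 = 404
translate([0, 0, 404]) cube([1395, 309, 53]);
cube([63, 63, 404]);
translate([0, 246, 0]) cube([63, 63, 404]);
translate([1332, 0, 0]) cube([63, 63, 404]);
translate([1332, 246, 0]) cube([63, 63, 404]);


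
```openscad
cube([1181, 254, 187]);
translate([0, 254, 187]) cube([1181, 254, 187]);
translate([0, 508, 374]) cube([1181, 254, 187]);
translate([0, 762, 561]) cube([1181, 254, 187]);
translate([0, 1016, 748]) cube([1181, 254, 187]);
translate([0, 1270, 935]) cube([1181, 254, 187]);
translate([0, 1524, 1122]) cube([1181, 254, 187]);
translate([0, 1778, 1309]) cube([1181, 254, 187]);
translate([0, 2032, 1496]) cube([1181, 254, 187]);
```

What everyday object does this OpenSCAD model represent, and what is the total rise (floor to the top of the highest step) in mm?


A staircase. The total rise is 1683 mm.

9 identical blocks, each offset up and back from the previous — a staircase. Each step is 187 mm tall and there are 9 of them, so the total rise is 9 × 187 = 1683 mm.


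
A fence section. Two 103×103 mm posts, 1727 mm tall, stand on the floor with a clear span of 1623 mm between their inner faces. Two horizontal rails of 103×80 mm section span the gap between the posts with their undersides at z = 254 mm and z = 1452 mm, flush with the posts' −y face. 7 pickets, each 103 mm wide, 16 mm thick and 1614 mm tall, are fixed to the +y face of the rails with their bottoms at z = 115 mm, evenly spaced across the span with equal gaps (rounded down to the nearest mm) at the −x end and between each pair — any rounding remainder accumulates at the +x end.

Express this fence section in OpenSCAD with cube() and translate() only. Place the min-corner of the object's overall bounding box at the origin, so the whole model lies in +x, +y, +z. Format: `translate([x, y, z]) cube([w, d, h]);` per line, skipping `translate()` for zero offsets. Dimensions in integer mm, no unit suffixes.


cube([103, 103, 1727]);
translate([1726, 0, 0]) cube([103, 103, 1727]);
translate([103, 0, 254]) cube([1623, 103, 80]);
translate([103, 0, 1452]) cube([1623, 103, 80]);
translate([215, 103, 115]) cube([103, 16, 1614]);
translate([430, 103, 115]) cube([103, 16, 1614]);
translate([645, 103, 115]) cube([103, 16, 1614]);
translate([860, 103, 115]) cube([103, 16, 1614]);
translate([1075, 103, 115]) cube([103, 16, 1614]);
translate([1290, 103, 115]) cube([103, 16, 1614]);
translate([1505, 103, 115]) cube([103, 16, 1614]);


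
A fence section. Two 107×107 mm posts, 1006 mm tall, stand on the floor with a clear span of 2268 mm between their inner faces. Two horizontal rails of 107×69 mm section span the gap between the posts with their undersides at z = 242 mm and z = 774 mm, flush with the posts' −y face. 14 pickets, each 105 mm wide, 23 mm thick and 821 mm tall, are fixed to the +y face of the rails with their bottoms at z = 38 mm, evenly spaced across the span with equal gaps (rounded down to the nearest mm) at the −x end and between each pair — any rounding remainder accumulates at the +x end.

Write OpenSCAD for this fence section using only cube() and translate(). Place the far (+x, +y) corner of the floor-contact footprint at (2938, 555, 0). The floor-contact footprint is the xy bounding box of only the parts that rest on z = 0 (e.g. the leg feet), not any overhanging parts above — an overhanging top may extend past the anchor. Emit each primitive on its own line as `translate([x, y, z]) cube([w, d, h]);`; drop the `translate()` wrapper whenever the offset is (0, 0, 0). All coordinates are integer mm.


translate([456, 448, 0]) cube([107, 107, 1006]);
translate([2831, 448, 0]) cube([107, 107, 1006]);
translate([563, 448, 242]) cube([2268, 107, 69]);
translate([563, 448, 774]) cube([2268, 107, 69]);
translate([616, 555, 38]) cube([105, 23, 821]);
translate([774, 555, 38]) cube([105, 23, 821]);
translate([932, 555, 38]) cube([105, 23, 821]);
translate([1090, 555, 38]) cube([105, 23, 821]);
translate([1248, 555, 38]) cube([105, 23, 821]);
translate([1406, 555, 38]) cube([105, 23, 821]);
translate([1564, 555, 38]) cube([105, 23, 821]);
translate([1722, 555, 38]) cube([105, 23, 821]);
translate([1880, 555, 38]) cube([105, 23, 821]);
translate([2038, 555, 38]) cube([105, 23, 821]);
translate([2196, 555, 38]) cube([105, 23, 821]);
translate([2354, 555, 38]) cube([105, 23, 821]);
translate([2512, 555, 38]) cube([105, 23, 821]);
translate([2670, 555, 38]) cube([105, 23, 821]);


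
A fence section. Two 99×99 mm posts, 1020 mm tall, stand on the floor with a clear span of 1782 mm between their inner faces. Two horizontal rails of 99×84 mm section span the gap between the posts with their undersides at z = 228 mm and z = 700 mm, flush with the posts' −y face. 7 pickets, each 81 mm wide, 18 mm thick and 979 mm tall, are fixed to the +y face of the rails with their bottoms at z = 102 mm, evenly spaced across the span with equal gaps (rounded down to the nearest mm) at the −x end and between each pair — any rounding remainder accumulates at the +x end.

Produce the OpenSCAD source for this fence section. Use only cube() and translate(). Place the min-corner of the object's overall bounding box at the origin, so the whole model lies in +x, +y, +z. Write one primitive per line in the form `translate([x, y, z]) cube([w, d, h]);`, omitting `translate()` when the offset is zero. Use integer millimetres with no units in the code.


cube([99, 99, 1020]);
translate([1881, 0, 0]) cube([99, 99, 1020]);
translate([99, 0, 228]) cube([1782, 99, 84]);
translate([99, 0, 700]) cube([1782, 99, 84]);
translate([250, 99, 102]) cube([81, 18, 979]);
translate([482, 99, 102]) cube([81, 18, 979]);
translate([714, 99, 102]) cube([81, 18, 979]);
translate([946, 99, 102]) cube([81, 18, 979]);
translate([1178, 99, 102]) cube([81, 18, 979]);
translate([1410, 99, 102]) cube([81, 18, 979]);
translate([1642, 99, 102]) cube([81, 18, 979]);


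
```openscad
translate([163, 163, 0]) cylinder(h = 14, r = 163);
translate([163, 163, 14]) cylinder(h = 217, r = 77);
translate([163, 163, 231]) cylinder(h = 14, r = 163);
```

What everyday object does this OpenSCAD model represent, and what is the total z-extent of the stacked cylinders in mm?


A spool. The overall height is 245 mm.

Three coaxial cylinders, large–small–large — a spool. Two 14 mm flanges and a 217 mm core give 14 + 217 + 14 = 245 mm.
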